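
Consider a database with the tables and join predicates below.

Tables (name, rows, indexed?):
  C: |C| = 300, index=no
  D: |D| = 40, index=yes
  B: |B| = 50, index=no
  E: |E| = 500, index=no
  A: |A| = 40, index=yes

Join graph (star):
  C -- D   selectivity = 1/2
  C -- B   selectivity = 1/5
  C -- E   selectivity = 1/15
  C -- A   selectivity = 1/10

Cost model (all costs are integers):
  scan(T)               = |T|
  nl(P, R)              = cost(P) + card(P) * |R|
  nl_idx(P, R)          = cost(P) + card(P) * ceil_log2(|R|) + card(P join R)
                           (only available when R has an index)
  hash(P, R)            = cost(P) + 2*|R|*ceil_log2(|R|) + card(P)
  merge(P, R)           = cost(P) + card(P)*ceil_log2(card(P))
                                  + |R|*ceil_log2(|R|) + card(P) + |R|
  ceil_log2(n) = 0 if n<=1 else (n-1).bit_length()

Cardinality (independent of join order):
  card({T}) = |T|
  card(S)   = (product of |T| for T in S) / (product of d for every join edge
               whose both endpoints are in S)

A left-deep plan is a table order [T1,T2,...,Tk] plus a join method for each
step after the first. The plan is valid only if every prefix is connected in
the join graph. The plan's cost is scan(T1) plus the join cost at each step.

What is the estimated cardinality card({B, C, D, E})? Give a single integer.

Tables in S: B(50), C(300), D(40), E(500)
Edges inside S: C-D(d=2), C-B(d=5), C-E(d=15)
numerator = 50 * 300 * 40 * 500 = 300000000
denominator = 2 * 5 * 15 = 150
card(S) = 300000000 / 150 = 2000000

2000000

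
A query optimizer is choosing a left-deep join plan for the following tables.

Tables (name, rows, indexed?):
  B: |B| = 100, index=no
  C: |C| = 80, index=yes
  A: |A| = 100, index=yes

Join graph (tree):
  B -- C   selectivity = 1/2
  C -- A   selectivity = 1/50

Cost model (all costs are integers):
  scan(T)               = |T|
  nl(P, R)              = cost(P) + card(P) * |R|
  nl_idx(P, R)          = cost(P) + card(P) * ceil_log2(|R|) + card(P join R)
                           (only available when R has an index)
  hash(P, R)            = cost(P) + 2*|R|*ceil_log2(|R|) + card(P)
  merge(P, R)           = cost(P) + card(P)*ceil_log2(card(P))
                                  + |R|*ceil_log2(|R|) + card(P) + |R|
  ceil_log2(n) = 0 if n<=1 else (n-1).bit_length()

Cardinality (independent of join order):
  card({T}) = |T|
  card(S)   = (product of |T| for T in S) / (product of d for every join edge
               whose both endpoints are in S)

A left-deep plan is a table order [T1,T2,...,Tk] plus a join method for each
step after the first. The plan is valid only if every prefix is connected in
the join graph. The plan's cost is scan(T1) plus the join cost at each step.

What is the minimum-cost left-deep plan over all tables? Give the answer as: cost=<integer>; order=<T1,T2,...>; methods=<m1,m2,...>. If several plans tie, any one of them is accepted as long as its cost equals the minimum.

Selinger DP (subsets sized 1..n):
  {B}: scan cost=100, card=100
  {C}: scan cost=80, card=80
  {A}: scan cost=100, card=100
  {BC}: card=4000; try (C,hash)→1320, (B,merge)→1520, (C,merge)→1540, (B,hash)→1560, (C,nl_idx)→4800, (B,nl)→8080 …(+1); best=1320 via (C,hash)
  {AC}: card=160; try (A,nl_idx)→800, (C,nl_idx)→960, (C,hash)→1320, (A,merge)→1520, (C,merge)→1540, (A,hash)→1560 …(+2); best=800 via (A,nl_idx)
  {ABC}: card=8000; try (B,hash)→2360, (B,merge)→3040, (A,hash)→6720, (B,nl)→16800, (A,nl_idx)→37320, (A,merge)→54120 …(+1); best=2360 via (B,hash)

cost=2360; order=C,A,B; methods=nl_idx,hash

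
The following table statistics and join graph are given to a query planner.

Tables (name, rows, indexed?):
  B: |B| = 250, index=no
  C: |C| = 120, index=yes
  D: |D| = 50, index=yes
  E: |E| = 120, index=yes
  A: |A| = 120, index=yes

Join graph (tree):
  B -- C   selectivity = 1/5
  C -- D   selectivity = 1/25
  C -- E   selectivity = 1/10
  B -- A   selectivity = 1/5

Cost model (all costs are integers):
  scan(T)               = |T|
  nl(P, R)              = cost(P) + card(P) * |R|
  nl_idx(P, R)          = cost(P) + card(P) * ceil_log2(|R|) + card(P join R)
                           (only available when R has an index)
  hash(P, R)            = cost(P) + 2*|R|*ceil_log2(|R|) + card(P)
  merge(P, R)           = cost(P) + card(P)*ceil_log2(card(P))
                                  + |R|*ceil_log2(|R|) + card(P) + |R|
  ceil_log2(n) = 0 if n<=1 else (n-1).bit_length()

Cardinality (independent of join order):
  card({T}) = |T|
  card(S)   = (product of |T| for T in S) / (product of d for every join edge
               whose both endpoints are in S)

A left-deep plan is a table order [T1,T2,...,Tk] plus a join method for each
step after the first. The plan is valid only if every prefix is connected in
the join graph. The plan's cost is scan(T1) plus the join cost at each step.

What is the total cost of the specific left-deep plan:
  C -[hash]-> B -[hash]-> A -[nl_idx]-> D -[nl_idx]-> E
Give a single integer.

6635920

step 1: scan C: cost=120, card=120
step 2: join B via hash
    card(P join B) = 120*250/(5) = 6000
    cost = 120 + 2*250*8 + 120 = 4240
step 3: join A via hash
    card(P join A) = 6000*120/(5) = 144000
    cost = 4240 + 2*120*7 + 6000 = 11920
step 4: join D via nl_idx
    card(P join D) = 144000*50/(25) = 288000
    cost = 11920 + 144000*6 + 288000 = 1163920
step 5: join E via nl_idx
    card(P join E) = 288000*120/(10) = 3456000
    cost = 1163920 + 288000*7 + 3456000 = 6635920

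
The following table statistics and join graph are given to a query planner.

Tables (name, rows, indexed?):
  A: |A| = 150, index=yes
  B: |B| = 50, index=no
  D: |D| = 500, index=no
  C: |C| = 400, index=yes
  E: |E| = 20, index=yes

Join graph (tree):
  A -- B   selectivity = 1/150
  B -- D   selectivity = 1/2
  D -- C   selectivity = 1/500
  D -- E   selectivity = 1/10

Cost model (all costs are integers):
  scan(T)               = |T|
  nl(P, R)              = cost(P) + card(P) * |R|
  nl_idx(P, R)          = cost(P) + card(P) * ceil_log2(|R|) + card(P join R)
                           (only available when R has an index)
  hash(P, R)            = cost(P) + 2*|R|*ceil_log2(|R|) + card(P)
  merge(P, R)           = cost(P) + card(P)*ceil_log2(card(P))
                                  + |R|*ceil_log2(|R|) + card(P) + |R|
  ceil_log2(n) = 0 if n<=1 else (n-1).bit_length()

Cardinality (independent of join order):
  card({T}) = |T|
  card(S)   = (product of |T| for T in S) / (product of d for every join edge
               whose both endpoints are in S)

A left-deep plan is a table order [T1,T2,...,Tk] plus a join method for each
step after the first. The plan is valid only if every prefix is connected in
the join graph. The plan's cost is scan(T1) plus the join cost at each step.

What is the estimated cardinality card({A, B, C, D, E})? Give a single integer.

20000

Tables in S: A(150), B(50), C(400), D(500), E(20)
Edges inside S: A-B(d=150), B-D(d=2), D-C(d=500), D-E(d=10)
numerator = 150 * 50 * 400 * 500 * 20 = 30000000000
denominator = 150 * 2 * 500 * 10 = 1500000
card(S) = 30000000000 / 1500000 = 20000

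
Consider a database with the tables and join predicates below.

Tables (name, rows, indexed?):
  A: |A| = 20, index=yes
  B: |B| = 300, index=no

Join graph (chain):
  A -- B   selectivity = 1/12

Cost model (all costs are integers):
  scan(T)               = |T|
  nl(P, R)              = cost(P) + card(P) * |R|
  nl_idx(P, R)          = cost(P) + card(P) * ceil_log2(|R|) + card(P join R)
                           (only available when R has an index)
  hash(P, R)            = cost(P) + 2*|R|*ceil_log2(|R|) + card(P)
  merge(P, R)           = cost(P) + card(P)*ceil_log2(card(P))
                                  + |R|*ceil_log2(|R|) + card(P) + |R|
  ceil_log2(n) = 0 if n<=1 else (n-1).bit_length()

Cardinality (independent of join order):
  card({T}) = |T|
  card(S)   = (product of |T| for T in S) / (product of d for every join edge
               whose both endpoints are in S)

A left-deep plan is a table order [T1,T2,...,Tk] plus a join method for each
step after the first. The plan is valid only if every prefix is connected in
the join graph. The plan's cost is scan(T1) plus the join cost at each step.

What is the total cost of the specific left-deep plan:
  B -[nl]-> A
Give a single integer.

step 1: scan B: cost=300, card=300
step 2: join A via nl
    card(P join A) = 300*20/(12) = 500
    cost = 300 + 300*20 = 6300

6300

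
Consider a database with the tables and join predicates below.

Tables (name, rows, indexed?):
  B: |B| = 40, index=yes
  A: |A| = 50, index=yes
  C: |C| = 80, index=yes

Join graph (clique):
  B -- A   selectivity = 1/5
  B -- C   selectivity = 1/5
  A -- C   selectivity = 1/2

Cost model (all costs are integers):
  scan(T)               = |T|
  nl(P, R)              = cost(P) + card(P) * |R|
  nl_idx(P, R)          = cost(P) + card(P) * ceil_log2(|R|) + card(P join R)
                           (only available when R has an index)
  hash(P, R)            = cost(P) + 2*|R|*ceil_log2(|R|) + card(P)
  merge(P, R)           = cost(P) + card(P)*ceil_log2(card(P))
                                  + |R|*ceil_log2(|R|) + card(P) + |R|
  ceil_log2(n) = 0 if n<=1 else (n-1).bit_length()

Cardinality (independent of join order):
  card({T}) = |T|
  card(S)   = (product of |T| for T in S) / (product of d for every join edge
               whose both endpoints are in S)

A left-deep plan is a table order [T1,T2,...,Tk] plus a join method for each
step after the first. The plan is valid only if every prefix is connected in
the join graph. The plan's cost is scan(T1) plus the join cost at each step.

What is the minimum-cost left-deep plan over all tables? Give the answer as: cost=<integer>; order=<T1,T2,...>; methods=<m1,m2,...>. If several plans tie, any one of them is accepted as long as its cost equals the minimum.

Selinger DP (subsets sized 1..n):
  {B}: scan cost=40, card=40
  {A}: scan cost=50, card=50
  {C}: scan cost=80, card=80
  {AB}: card=400; try (B,hash)→580, (A,merge)→670, (B,merge)→680, (A,hash)→680, (A,nl_idx)→680, (B,nl_idx)→750 …(+2); best=580 via (B,hash)
  {BC}: card=640; try (B,hash)→640, (C,merge)→960, (C,nl_idx)→960, (B,merge)→1000, (C,hash)→1200, (B,nl_idx)→1200 …(+2); best=640 via (B,hash)
  {AC}: card=2000; try (A,hash)→760, (C,merge)→1040, (A,merge)→1070, (C,hash)→1220, (C,nl_idx)→2400, (A,nl_idx)→2560 …(+2); best=760 via (A,hash)
  {ABC}: card=3200; try (A,hash)→1880, (C,hash)→2100, (B,hash)→3240, (C,merge)→5220, (C,nl_idx)→6580, (A,nl_idx)→7680 …(+6); best=1880 via (A,hash)

cost=1880; order=C,B,A; methods=hash,hash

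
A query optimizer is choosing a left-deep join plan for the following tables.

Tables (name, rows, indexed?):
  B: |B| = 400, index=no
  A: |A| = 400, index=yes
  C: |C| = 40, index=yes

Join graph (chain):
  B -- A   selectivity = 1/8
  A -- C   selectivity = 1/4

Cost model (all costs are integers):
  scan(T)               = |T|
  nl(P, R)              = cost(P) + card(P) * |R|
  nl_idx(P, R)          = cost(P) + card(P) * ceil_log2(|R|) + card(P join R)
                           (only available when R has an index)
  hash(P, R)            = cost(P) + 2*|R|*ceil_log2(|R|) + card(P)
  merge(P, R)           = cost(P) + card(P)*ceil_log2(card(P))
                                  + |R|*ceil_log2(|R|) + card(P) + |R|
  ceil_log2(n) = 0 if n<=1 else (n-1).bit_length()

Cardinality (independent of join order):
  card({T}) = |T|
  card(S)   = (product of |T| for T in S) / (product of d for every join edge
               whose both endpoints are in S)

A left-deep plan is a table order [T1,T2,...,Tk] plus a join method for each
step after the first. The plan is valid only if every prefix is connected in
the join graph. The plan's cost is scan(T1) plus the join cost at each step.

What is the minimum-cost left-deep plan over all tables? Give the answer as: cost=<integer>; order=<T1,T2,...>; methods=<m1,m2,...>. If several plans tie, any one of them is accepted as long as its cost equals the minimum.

cost=12480; order=A,C,B; methods=hash,hash

Selinger DP (subsets sized 1..n):
  {B}: scan cost=400, card=400
  {A}: scan cost=400, card=400
  {C}: scan cost=40, card=40
  {AB}: card=20000; try (B,hash)→8000, (A,hash)→8000, (B,merge)→8400, (A,merge)→8400, (A,nl_idx)→24000, (B,nl)→160400 …(+1); best=8000 via (B,hash)
  {AC}: card=4000; try (C,hash)→1280, (A,merge)→4320, (A,nl_idx)→4400, (C,merge)→4680, (C,nl_idx)→6800, (A,hash)→7280 …(+2); best=1280 via (C,hash)
  {ABC}: card=200000; try (B,hash)→12480, (C,hash)→28480, (B,merge)→57280, (C,nl_idx)→328000, (C,merge)→328280, (C,nl)→808000 …(+1); best=12480 via (B,hash)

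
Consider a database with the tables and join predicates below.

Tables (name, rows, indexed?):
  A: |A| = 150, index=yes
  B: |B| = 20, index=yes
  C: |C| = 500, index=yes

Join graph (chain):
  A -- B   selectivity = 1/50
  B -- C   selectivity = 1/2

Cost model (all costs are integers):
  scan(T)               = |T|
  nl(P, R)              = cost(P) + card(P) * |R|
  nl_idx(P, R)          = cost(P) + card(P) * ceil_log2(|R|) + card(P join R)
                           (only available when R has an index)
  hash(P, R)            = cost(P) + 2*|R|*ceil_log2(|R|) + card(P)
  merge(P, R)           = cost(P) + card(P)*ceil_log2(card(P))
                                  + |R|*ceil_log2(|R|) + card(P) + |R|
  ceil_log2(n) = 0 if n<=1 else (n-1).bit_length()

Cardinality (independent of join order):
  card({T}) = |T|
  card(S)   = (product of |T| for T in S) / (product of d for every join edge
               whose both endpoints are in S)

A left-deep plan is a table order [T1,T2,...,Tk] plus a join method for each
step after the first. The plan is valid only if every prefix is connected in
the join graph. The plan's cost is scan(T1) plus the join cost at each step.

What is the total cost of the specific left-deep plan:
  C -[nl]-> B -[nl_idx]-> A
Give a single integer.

65500

step 1: scan C: cost=500, card=500
step 2: join B via nl
    card(P join B) = 500*20/(2) = 5000
    cost = 500 + 500*20 = 10500
step 3: join A via nl_idx
    card(P join A) = 5000*150/(50) = 15000
    cost = 10500 + 5000*8 + 15000 = 65500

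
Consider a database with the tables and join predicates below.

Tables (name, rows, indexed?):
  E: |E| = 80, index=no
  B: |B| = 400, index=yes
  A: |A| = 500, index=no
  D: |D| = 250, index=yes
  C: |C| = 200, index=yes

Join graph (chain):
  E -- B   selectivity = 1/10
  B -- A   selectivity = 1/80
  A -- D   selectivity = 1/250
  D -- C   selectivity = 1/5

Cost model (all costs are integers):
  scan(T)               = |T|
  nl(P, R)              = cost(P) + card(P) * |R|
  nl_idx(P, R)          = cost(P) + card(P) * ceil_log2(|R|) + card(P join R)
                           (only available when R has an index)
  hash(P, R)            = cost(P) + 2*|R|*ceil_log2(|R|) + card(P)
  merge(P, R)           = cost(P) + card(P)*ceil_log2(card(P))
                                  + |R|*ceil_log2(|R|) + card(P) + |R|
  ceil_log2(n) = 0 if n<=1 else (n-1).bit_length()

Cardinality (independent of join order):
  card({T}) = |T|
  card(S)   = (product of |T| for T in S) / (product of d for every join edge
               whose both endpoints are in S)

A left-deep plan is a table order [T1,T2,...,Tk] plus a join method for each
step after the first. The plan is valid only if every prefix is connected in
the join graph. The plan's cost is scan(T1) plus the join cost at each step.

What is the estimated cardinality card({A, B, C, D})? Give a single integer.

100000

Tables in S: A(500), B(400), C(200), D(250)
Edges inside S: B-A(d=80), A-D(d=250), D-C(d=5)
numerator = 500 * 400 * 200 * 250 = 10000000000
denominator = 80 * 250 * 5 = 100000
card(S) = 10000000000 / 100000 = 100000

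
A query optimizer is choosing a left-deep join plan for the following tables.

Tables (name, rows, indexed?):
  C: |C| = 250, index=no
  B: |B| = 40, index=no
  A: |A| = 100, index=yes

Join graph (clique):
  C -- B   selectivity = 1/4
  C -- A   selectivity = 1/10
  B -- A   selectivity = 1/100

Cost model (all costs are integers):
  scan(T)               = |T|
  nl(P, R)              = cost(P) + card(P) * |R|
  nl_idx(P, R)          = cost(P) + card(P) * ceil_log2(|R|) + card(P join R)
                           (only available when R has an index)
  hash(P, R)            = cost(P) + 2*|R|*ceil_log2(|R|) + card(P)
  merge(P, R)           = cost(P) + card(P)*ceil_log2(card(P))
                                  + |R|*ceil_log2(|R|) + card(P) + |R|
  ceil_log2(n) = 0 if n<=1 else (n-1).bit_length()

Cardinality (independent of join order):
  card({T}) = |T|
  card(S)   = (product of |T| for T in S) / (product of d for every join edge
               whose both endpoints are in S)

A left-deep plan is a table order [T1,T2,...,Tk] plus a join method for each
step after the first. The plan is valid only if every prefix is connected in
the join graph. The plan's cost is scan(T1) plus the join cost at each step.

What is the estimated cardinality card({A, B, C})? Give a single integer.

Tables in S: A(100), B(40), C(250)
Edges inside S: C-B(d=4), C-A(d=10), B-A(d=100)
numerator = 100 * 40 * 250 = 1000000
denominator = 4 * 10 * 100 = 4000
card(S) = 1000000 / 4000 = 250

250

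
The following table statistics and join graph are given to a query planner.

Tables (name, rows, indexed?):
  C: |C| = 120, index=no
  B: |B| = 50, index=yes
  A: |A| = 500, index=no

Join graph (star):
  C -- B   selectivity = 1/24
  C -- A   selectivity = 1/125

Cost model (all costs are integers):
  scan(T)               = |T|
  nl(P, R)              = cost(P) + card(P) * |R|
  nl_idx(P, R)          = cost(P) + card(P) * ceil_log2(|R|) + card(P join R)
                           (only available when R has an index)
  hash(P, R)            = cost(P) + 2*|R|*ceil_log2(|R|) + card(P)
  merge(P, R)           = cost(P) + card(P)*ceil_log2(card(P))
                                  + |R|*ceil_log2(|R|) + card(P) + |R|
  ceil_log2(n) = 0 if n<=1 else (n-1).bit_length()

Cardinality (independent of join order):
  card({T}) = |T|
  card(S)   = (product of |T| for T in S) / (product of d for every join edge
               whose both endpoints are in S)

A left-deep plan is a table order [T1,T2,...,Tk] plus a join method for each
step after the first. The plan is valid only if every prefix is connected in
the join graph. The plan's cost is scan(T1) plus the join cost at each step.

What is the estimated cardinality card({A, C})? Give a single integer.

480

Tables in S: A(500), C(120)
Edges inside S: C-A(d=125)
numerator = 500 * 120 = 60000
denominator = 125 = 125
card(S) = 60000 / 125 = 480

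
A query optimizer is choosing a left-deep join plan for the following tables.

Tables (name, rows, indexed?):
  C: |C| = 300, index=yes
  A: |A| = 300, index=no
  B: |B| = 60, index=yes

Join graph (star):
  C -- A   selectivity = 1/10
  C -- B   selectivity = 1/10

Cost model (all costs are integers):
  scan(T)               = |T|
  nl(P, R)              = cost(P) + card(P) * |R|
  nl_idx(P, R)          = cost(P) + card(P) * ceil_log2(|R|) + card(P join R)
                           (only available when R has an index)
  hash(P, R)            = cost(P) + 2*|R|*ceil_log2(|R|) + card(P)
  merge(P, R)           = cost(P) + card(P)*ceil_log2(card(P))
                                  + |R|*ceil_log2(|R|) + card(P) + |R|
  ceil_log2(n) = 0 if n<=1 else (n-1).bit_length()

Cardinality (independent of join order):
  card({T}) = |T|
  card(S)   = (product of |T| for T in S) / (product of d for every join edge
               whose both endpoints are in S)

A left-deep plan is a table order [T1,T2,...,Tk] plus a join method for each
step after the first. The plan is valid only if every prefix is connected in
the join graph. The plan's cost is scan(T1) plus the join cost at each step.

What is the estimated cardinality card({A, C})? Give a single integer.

9000

Tables in S: A(300), C(300)
Edges inside S: C-A(d=10)
numerator = 300 * 300 = 90000
denominator = 10 = 10
card(S) = 90000 / 10 = 9000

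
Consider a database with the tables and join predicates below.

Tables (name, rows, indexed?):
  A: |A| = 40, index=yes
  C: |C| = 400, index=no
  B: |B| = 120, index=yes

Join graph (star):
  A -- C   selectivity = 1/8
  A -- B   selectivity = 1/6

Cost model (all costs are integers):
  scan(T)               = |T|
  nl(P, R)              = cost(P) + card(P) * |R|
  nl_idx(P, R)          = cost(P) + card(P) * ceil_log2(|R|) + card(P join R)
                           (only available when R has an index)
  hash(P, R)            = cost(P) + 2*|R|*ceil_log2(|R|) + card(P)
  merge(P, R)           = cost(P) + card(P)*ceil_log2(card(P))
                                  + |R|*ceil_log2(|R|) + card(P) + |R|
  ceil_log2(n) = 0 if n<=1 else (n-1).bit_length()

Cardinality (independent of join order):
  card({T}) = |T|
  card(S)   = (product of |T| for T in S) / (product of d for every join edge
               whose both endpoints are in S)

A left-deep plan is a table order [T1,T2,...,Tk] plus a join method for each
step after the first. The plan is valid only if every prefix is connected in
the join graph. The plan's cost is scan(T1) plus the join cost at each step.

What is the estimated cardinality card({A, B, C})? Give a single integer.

40000

Tables in S: A(40), B(120), C(400)
Edges inside S: A-C(d=8), A-B(d=6)
numerator = 40 * 120 * 400 = 1920000
denominator = 8 * 6 = 48
card(S) = 1920000 / 48 = 40000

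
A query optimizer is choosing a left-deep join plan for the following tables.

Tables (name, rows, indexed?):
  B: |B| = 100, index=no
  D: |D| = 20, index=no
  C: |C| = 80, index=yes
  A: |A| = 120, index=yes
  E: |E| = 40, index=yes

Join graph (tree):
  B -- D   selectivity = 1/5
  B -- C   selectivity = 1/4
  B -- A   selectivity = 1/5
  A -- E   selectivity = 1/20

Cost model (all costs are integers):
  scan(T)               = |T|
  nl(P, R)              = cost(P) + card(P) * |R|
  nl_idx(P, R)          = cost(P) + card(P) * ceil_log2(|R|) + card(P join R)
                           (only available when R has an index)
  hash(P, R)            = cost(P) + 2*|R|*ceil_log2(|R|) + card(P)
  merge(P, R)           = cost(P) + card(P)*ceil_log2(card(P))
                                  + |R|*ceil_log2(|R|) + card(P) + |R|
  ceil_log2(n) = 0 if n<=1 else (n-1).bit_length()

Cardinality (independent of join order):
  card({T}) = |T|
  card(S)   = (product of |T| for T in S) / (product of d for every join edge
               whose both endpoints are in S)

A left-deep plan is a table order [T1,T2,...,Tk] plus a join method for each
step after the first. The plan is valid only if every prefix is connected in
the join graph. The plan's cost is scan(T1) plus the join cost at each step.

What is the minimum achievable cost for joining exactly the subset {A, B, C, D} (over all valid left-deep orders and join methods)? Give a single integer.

Selinger DP over subsets of {A,B,C,D}:
  {B}: scan cost=100, card=100
  {D}: scan cost=20, card=20
  {C}: scan cost=80, card=80
  {A}: scan cost=120, card=120
  {BD}: card=400; try (D,hash)→400, (B,merge)→940, (D,merge)→1020, (B,hash)→1440, (B,nl)→2020, (D,nl)→2100; best=400 via (D,hash)
  {BC}: card=2000; try (C,hash)→1320, (B,merge)→1520, (C,merge)→1540, (B,hash)→1560, (C,nl_idx)→2800, (B,nl)→8080 …(+1); best=1320 via (C,hash)
  {AB}: card=2400; try (B,hash)→1640, (A,merge)→1860, (B,merge)→1880, (A,hash)→1880, (A,nl_idx)→3200, (A,nl)→12100 …(+1); best=1640 via (B,hash)
  {BCD}: card=8000; try (C,hash)→1920, (D,hash)→3520, (C,merge)→5040, (C,nl_idx)→11200, (D,merge)→25440, (C,nl)→32400 …(+1); best=1920 via (C,hash)
  {ABD}: card=9600; try (A,hash)→2480, (D,hash)→4240, (A,merge)→5360, (A,nl_idx)→12800, (D,merge)→32960, (A,nl)→48400 …(+1); best=2480 via (A,hash)
  {ABC}: card=48000; try (A,hash)→5000, (C,hash)→5160, (A,merge)→26280, (C,merge)→33480, (A,nl_idx)→63320, (C,nl_idx)→66440 …(+2); best=5000 via (A,hash)
  {ABCD}: card=192000; try (A,hash)→11600, (C,hash)→13200, (D,hash)→53200, (A,merge)→114880, (C,merge)→147120, (A,nl_idx)→249920 …(+5); best=11600 via (A,hash)

11600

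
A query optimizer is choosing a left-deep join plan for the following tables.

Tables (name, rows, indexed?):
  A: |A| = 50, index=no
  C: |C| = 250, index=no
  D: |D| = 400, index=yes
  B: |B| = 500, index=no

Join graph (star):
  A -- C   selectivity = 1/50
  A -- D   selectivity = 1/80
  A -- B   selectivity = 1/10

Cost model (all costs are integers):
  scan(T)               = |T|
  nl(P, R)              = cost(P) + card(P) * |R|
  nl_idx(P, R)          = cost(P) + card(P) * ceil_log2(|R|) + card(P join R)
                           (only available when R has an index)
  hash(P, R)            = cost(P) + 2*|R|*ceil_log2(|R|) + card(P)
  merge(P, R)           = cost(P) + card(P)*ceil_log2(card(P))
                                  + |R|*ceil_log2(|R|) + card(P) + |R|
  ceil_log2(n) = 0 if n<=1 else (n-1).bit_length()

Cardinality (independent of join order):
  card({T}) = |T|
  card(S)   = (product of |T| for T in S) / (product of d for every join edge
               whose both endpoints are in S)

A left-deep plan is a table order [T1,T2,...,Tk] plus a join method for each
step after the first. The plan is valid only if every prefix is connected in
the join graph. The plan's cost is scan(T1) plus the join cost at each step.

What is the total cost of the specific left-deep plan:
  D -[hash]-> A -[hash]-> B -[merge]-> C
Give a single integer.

step 1: scan D: cost=400, card=400
step 2: join A via hash
    card(P join A) = 400*50/(80) = 250
    cost = 400 + 2*50*6 + 400 = 1400
step 3: join B via hash
    card(P join B) = 250*500/(10) = 12500
    cost = 1400 + 2*500*9 + 250 = 10650
step 4: join C via merge
    card(P join C) = 12500*250/(50) = 62500
    cost = 10650 + 12500*14 + 250*8 + 12500 + 250 = 200400

200400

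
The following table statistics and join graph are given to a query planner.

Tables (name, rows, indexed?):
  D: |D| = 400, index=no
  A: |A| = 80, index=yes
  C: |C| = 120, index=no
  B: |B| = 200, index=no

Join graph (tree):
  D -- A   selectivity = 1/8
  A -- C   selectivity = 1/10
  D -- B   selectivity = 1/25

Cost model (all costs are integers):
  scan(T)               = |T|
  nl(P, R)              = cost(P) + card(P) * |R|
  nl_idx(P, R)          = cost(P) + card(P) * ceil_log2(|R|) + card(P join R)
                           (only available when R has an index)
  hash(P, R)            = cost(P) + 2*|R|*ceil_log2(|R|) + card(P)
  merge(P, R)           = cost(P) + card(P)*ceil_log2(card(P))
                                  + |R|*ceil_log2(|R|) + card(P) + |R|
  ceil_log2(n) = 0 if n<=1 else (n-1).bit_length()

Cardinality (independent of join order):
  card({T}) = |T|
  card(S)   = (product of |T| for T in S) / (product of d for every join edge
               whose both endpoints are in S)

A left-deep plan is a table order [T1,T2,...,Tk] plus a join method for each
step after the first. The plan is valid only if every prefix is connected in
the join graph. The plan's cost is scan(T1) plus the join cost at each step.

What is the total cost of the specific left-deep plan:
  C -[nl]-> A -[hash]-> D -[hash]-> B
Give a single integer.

69080

step 1: scan C: cost=120, card=120
step 2: join A via nl
    card(P join A) = 120*80/(10) = 960
    cost = 120 + 120*80 = 9720
step 3: join D via hash
    card(P join D) = 960*400/(8) = 48000
    cost = 9720 + 2*400*9 + 960 = 17880
step 4: join B via hash
    card(P join B) = 48000*200/(25) = 384000
    cost = 17880 + 2*200*8 + 48000 = 69080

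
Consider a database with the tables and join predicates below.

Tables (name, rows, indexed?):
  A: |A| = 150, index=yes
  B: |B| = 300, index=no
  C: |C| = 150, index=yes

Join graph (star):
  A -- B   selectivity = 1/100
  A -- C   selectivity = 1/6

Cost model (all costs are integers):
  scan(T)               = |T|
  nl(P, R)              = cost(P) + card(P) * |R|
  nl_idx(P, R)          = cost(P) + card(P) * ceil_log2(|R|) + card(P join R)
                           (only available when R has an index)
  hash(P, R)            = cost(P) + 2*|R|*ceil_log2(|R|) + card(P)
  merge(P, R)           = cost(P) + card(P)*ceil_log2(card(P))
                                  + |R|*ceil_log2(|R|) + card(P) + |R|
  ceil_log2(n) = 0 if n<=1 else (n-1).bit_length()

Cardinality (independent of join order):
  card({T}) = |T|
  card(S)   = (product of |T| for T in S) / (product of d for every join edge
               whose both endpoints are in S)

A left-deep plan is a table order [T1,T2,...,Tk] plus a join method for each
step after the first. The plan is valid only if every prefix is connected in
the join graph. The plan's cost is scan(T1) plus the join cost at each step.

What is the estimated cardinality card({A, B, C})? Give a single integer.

Tables in S: A(150), B(300), C(150)
Edges inside S: A-B(d=100), A-C(d=6)
numerator = 150 * 300 * 150 = 6750000
denominator = 100 * 6 = 600
card(S) = 6750000 / 600 = 11250

11250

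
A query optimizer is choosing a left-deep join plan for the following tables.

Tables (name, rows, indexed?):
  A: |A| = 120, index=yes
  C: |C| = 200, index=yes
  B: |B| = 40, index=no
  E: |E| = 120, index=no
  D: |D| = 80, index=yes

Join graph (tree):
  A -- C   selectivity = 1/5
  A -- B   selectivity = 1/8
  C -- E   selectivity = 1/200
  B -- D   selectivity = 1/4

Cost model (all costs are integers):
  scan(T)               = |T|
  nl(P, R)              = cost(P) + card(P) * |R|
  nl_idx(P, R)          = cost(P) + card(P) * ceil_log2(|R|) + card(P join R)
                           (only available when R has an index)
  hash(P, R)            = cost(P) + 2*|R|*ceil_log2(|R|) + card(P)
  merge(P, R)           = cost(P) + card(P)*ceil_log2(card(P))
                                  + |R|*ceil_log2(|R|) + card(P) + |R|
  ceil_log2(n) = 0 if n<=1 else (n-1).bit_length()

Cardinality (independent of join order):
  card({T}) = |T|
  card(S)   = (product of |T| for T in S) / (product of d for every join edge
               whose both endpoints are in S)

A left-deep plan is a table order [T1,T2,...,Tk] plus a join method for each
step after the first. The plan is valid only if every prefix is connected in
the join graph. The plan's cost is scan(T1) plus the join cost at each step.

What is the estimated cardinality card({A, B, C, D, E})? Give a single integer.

Tables in S: A(120), B(40), C(200), D(80), E(120)
Edges inside S: A-C(d=5), A-B(d=8), C-E(d=200), B-D(d=4)
numerator = 120 * 40 * 200 * 80 * 120 = 9216000000
denominator = 5 * 8 * 200 * 4 = 32000
card(S) = 9216000000 / 32000 = 288000

288000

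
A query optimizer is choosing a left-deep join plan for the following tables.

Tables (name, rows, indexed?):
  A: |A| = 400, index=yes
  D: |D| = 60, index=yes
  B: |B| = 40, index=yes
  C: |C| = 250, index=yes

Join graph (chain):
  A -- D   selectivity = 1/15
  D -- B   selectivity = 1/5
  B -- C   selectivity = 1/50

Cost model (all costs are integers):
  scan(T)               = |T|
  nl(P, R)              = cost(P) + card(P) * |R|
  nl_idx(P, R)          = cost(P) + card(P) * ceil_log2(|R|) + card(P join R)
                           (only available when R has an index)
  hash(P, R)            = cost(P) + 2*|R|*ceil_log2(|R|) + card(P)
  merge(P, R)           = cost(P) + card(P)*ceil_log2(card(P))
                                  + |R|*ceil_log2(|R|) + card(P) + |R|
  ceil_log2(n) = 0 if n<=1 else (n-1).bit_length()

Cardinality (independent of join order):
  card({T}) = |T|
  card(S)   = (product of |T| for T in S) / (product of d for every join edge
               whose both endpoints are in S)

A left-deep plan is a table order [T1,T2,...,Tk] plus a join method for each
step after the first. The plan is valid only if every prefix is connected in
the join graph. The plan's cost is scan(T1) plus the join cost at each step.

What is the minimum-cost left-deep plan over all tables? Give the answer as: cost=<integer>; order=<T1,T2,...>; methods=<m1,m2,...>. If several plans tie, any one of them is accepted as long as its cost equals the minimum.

cost=11080; order=B,C,D,A; methods=nl_idx,hash,hash

Selinger DP (subsets sized 1..n):
  {A}: scan cost=400, card=400
  {D}: scan cost=60, card=60
  {B}: scan cost=40, card=40
  {C}: scan cost=250, card=250
  {AD}: card=1600; try (D,hash)→1520, (A,nl_idx)→2200, (D,nl_idx)→4400, (A,merge)→4480, (D,merge)→4820, (A,hash)→7320 …(+2); best=1520 via (D,hash)
  {BD}: card=480; try (B,hash)→600, (D,merge)→740, (D,nl_idx)→760, (B,merge)→760, (D,hash)→800, (B,nl_idx)→900 …(+2); best=600 via (B,hash)
  {BC}: card=200; try (C,nl_idx)→560, (B,hash)→980, (B,nl_idx)→1950, (C,merge)→2570, (B,merge)→2780, (C,hash)→4080 …(+2); best=560 via (C,nl_idx)
  {ABD}: card=12800; try (B,hash)→3600, (A,hash)→8280, (A,merge)→9400, (A,nl_idx)→17720, (B,merge)→21000, (B,nl_idx)→23920 …(+2); best=3600 via (B,hash)
  {BCD}: card=2400; try (D,hash)→1480, (D,merge)→2780, (D,nl_idx)→4160, (C,hash)→5080, (C,nl_idx)→6840, (C,merge)→7650 …(+2); best=1480 via (D,hash)
  {ABCD}: card=64000; try (A,hash)→11080, (C,hash)→20400, (A,merge)→36680, (A,nl_idx)→87080, (C,nl_idx)→170000, (C,merge)→197850 …(+2); best=11080 via (A,hash)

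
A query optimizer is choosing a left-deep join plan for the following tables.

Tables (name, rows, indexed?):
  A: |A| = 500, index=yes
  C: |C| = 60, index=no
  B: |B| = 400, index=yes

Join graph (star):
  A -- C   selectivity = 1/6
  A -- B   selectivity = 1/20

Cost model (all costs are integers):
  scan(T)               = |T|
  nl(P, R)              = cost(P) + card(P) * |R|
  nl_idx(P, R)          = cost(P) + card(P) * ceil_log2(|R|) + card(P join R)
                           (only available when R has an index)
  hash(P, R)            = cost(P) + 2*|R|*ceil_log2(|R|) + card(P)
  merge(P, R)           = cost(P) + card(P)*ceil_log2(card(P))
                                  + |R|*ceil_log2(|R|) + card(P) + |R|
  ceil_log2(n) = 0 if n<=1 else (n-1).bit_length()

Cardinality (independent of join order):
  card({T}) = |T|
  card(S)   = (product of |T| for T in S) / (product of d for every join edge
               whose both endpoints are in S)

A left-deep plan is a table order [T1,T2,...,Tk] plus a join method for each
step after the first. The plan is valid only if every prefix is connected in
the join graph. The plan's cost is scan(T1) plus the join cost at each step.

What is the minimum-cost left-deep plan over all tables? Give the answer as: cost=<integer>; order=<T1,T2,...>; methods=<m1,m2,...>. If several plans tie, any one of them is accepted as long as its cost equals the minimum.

cost=13920; order=A,C,B; methods=hash,hash

Selinger DP (subsets sized 1..n):
  {A}: scan cost=500, card=500
  {C}: scan cost=60, card=60
  {B}: scan cost=400, card=400
  {AC}: card=5000; try (C,hash)→1720, (A,merge)→5480, (A,nl_idx)→5600, (C,merge)→5920, (A,hash)→9120, (A,nl)→30060 …(+1); best=1720 via (C,hash)
  {AB}: card=10000; try (B,hash)→8200, (A,merge)→9400, (B,merge)→9500, (A,hash)→9800, (A,nl_idx)→14000, (B,nl_idx)→15000 …(+2); best=8200 via (B,hash)
  {ABC}: card=100000; try (B,hash)→13920, (C,hash)→18920, (B,merge)→75720, (B,nl_idx)→146720, (C,merge)→158620, (C,nl)→608200 …(+1); best=13920 via (B,hash)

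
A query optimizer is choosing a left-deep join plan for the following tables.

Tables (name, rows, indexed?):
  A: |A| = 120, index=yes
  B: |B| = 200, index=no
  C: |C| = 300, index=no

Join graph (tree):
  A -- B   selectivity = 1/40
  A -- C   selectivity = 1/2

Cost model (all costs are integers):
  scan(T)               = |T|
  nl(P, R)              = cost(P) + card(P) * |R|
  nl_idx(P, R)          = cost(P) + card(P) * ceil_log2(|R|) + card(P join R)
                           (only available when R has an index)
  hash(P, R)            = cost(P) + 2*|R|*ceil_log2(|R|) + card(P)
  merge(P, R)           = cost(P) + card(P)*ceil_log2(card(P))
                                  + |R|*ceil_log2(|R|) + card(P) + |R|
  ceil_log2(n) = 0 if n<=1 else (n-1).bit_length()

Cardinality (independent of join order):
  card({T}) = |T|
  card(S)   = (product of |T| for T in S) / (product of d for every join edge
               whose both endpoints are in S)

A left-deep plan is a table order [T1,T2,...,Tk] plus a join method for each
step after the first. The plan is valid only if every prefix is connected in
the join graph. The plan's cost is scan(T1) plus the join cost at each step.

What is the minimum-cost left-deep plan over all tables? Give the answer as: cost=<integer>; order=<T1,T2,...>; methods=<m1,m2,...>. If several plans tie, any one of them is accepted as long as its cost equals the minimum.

Selinger DP (subsets sized 1..n):
  {A}: scan cost=120, card=120
  {B}: scan cost=200, card=200
  {C}: scan cost=300, card=300
  {AB}: card=600; try (A,hash)→2080, (A,nl_idx)→2200, (B,merge)→2880, (A,merge)→2960, (B,hash)→3440, (B,nl)→24120 …(+1); best=2080 via (A,hash)
  {AC}: card=18000; try (A,hash)→2280, (C,merge)→4080, (A,merge)→4260, (C,hash)→5640, (A,nl_idx)→20400, (C,nl)→36120 …(+1); best=2280 via (A,hash)
  {ABC}: card=90000; try (C,hash)→8080, (C,merge)→11680, (B,hash)→23480, (C,nl)→182080, (B,merge)→292080, (B,nl)→3602280; best=8080 via (C,hash)

cost=8080; order=B,A,C; methods=hash,hash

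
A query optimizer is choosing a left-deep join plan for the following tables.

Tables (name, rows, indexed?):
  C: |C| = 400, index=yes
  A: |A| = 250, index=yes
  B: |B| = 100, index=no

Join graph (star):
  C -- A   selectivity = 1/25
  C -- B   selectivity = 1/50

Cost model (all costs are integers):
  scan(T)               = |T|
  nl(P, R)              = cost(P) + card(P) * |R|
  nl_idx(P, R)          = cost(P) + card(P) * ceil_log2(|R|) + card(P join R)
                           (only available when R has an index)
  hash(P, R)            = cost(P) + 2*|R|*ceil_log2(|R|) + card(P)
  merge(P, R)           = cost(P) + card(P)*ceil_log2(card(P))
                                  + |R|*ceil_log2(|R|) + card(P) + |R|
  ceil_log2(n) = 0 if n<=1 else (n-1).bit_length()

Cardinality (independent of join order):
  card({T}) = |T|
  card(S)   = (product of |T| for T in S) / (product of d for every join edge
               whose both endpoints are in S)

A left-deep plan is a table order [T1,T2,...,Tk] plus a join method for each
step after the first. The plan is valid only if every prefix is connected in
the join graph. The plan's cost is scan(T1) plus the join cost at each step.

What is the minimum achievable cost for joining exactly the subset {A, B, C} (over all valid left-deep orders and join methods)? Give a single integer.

Selinger DP over subsets of {A,B,C}:
  {C}: scan cost=400, card=400
  {A}: scan cost=250, card=250
  {B}: scan cost=100, card=100
  {AC}: card=4000; try (A,hash)→4800, (C,merge)→6500, (C,nl_idx)→6500, (A,merge)→6650, (A,nl_idx)→7600, (C,hash)→7700 …(+2); best=4800 via (A,hash)
  {BC}: card=800; try (C,nl_idx)→1800, (B,hash)→2200, (C,merge)→4900, (B,merge)→5200, (C,hash)→7400, (C,nl)→40100 …(+1); best=1800 via (C,nl_idx)
  {ABC}: card=8000; try (A,hash)→6600, (B,hash)→10200, (A,merge)→12850, (A,nl_idx)→16200, (B,merge)→57600, (A,nl)→201800 …(+1); best=6600 via (A,hash)

6600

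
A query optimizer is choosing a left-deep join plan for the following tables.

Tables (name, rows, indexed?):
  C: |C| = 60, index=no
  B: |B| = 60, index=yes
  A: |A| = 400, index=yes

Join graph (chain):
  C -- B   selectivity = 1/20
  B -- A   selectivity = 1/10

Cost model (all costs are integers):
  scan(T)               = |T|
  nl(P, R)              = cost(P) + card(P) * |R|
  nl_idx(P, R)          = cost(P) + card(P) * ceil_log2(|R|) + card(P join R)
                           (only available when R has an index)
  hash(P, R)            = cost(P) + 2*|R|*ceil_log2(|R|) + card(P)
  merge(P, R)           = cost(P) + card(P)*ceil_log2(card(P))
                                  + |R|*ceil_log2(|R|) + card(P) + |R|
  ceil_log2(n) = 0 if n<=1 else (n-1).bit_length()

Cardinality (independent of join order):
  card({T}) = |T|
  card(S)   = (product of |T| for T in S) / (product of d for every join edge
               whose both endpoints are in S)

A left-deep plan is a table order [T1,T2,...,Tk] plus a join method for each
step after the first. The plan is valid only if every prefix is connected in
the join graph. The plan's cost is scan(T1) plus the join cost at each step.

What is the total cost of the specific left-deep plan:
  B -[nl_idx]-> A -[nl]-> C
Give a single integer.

step 1: scan B: cost=60, card=60
step 2: join A via nl_idx
    card(P join A) = 60*400/(10) = 2400
    cost = 60 + 60*9 + 2400 = 3000
step 3: join C via nl
    card(P join C) = 2400*60/(20) = 7200
    cost = 3000 + 2400*60 = 147000

147000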